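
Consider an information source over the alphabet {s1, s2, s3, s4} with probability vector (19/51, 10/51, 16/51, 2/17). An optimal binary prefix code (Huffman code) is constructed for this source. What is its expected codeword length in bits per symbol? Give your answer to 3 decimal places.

1.941 bits/symbol

Repeatedly combine the two least-probable nodes; the expected code length is the sum of the merged weights.
merge 2/17 + 10/51 → 16/51
merge 16/51 + 16/51 → 32/51
merge 19/51 + 32/51 → 1
L = 16/51 + 32/51 + 1 = 33/17 ≈ 1.941 bits/symbol.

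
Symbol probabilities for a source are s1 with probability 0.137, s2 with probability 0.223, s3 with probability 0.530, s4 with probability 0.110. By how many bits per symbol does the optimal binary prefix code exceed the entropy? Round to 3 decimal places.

0.006 bits

Entropy H = −Σ p log₂ p ≈ 1.7114 bits.
Huffman merges: 11/100+137/1000→247/1000; 223/1000+247/1000→47/100; 47/100+53/100→1. L = 1717/1000 ≈ 1.7170.
L − H = 1.7170 − 1.7114 = 0.006 bits.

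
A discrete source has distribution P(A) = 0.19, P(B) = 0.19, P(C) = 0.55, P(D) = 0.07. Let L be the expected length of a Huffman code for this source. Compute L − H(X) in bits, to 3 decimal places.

Entropy H = −Σ p log₂ p ≈ 1.6534 bits.
Huffman merges: 7/100+19/100→13/50; 19/100+13/50→9/20; 9/20+11/20→1. L = 171/100 ≈ 1.7100.
L − H = 1.7100 − 1.6534 = 0.057 bits.

0.057 bits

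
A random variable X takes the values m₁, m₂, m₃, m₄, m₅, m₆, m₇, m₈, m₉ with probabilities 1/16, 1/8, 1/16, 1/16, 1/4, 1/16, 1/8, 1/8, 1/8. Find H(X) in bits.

3 bits

Each probability is a power of 1/2, so log₂(1/p) is an integer.
H = Σ p·log₂(1/p) = 1/16·4 + 1/8·3 + 1/16·4 + 1/16·4 + 1/4·2 + 1/16·4 + 1/8·3 + 1/8·3 + 1/8·3 = 3 bits.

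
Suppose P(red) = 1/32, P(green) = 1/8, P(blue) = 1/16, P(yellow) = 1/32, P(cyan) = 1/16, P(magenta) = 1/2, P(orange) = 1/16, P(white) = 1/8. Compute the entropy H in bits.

2.3125 bits

Each probability is a power of 1/2, so log₂(1/p) is an integer.
H = Σ p·log₂(1/p) = 1/32·5 + 1/8·3 + 1/16·4 + 1/32·5 + 1/16·4 + 1/2·1 + 1/16·4 + 1/8·3 = 2.3125 bits.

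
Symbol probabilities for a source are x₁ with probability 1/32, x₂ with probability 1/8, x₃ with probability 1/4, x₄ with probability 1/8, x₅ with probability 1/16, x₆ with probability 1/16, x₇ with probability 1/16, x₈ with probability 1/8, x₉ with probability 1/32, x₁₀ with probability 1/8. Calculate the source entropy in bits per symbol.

Each probability is a power of 1/2, so log₂(1/p) is an integer.
H = Σ p·log₂(1/p) = 1/32·5 + 1/8·3 + 1/4·2 + 1/8·3 + 1/16·4 + 1/16·4 + 1/16·4 + 1/8·3 + 1/32·5 + 1/8·3 = 3.0625 bits.

3.0625 bits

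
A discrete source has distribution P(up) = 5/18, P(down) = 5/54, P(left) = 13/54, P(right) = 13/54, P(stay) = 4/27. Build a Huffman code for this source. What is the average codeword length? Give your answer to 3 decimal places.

2.241 bits/symbol

Repeatedly combine the two least-probable nodes; the expected code length is the sum of the merged weights.
merge 5/54 + 4/27 → 13/54
merge 13/54 + 13/54 → 13/27
merge 13/54 + 5/18 → 14/27
merge 13/27 + 14/27 → 1
L = 13/54 + 13/27 + 14/27 + 1 = 121/54 ≈ 2.241 bits/symbol.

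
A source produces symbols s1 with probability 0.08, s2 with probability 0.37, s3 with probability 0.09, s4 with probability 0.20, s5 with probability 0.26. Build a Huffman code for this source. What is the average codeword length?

2.17 bits/symbol

Repeatedly combine the two least-probable nodes; the expected code length is the sum of the merged weights.
merge 2/25 + 9/100 → 17/100
merge 17/100 + 1/5 → 37/100
merge 13/50 + 37/100 → 63/100
merge 37/100 + 63/100 → 1
L = 17/100 + 37/100 + 63/100 + 1 = 217/100 = 2.17 bits/symbol.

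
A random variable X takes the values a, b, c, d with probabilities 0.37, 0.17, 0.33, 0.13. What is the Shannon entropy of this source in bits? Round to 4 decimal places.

H = −Σ pᵢ log₂ pᵢ.
−0.37·log₂(0.37) = 0.5307
−0.17·log₂(0.17) = 0.4346
−0.33·log₂(0.33) = 0.5278
−0.13·log₂(0.13) = 0.3826
Sum ≈ 1.8758 → 1.8758 bits.

1.8758 bits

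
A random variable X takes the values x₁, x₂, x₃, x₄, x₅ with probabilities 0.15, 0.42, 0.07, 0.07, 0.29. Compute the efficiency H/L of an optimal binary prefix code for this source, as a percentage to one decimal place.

Entropy H = −Σ p log₂ p ≈ 1.9912 bits.
Huffman merges: 7/100+7/100→7/50; 7/50+3/20→29/100; 29/100+29/100→29/50; 21/50+29/50→1. L = 201/100 ≈ 2.0100.
Efficiency = H/L = 1.9912/2.0100 = 99.1%.

99.1%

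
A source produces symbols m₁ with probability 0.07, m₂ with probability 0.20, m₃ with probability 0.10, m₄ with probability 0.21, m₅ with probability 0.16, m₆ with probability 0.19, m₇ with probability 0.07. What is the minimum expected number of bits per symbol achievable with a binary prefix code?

Repeatedly combine the two least-probable nodes; the expected code length is the sum of the merged weights.
merge 7/100 + 7/100 → 7/50
merge 1/10 + 7/50 → 6/25
merge 4/25 + 19/100 → 7/20
merge 1/5 + 21/100 → 41/100
merge 6/25 + 7/20 → 59/100
merge 41/100 + 59/100 → 1
L = 7/50 + 6/25 + 7/20 + 41/100 + 59/100 + 1 = 273/100 = 2.73 bits/symbol.

2.73 bits/symbol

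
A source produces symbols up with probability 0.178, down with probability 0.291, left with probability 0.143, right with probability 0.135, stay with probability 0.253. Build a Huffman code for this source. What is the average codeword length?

2.278 bits/symbol

Repeatedly combine the two least-probable nodes; the expected code length is the sum of the merged weights.
merge 27/200 + 143/1000 → 139/500
merge 89/500 + 253/1000 → 431/1000
merge 139/500 + 291/1000 → 569/1000
merge 431/1000 + 569/1000 → 1
L = 139/500 + 431/1000 + 569/1000 + 1 = 1139/500 = 2.278 bits/symbol.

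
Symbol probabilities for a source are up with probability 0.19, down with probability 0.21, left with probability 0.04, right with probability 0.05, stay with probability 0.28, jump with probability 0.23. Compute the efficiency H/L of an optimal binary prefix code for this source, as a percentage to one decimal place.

Entropy H = −Σ p log₂ p ≈ 2.3318 bits.
Huffman merges: 1/25+1/20→9/100; 9/100+19/100→7/25; 21/100+23/100→11/25; 7/25+7/25→14/25; 11/25+14/25→1. L = 237/100 ≈ 2.3700.
Efficiency = H/L = 2.3318/2.3700 = 98.4%.

98.4%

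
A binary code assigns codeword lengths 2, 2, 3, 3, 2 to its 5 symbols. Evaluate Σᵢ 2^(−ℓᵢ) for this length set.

1

With common denominator 2^3 = 8: Σ 2^(−ℓᵢ) = 2/8 + 2/8 + 1/8 + 1/8 + 2/8 = 8/8 = 1.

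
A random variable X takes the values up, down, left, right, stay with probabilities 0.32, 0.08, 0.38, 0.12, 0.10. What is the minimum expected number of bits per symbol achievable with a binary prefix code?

Repeatedly combine the two least-probable nodes; the expected code length is the sum of the merged weights.
merge 2/25 + 1/10 → 9/50
merge 3/25 + 9/50 → 3/10
merge 3/10 + 8/25 → 31/50
merge 19/50 + 31/50 → 1
L = 9/50 + 3/10 + 31/50 + 1 = 21/10 = 2.1 bits/symbol.

2.1 bits/symbol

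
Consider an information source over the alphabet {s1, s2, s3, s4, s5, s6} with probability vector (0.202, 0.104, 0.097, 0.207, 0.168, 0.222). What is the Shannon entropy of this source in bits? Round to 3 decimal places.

H = −Σ pᵢ log₂ pᵢ.
−0.202·log₂(0.202) = 0.4661
−0.104·log₂(0.104) = 0.3396
−0.097·log₂(0.097) = 0.3265
−0.207·log₂(0.207) = 0.4704
−0.168·log₂(0.168) = 0.4323
−0.222·log₂(0.222) = 0.4820
Sum ≈ 2.5170 → 2.517 bits.

2.517 bits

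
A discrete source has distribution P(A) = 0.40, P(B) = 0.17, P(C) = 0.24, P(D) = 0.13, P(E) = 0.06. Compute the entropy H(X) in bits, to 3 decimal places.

H = −Σ pᵢ log₂ pᵢ.
−0.40·log₂(0.40) = 0.5288
−0.17·log₂(0.17) = 0.4346
−0.24·log₂(0.24) = 0.4941
−0.13·log₂(0.13) = 0.3826
−0.06·log₂(0.06) = 0.2435
Sum ≈ 2.0837 → 2.084 bits.

2.084 bits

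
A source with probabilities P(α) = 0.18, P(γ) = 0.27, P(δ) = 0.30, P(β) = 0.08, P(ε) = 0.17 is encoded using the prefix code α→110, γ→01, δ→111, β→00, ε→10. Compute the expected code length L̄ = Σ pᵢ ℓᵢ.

L̄ = Σ pᵢ·ℓᵢ = 0.18·3 + 0.27·2 + 0.30·3 + 0.08·2 + 0.17·2 = 2.48 bits/symbol.

2.48 bits/symbol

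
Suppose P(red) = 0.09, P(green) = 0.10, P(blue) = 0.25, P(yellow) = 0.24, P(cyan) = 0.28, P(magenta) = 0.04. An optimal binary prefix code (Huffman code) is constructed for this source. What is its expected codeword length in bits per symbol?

2.36 bits/symbol

Repeatedly combine the two least-probable nodes; the expected code length is the sum of the merged weights.
merge 1/25 + 9/100 → 13/100
merge 1/10 + 13/100 → 23/100
merge 23/100 + 6/25 → 47/100
merge 1/4 + 7/25 → 53/100
merge 47/100 + 53/100 → 1
L = 13/100 + 23/100 + 47/100 + 53/100 + 1 = 59/25 = 2.36 bits/symbol.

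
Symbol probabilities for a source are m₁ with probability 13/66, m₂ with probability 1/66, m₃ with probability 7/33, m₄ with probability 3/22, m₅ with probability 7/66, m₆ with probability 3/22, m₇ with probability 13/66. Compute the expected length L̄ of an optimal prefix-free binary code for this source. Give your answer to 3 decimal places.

Repeatedly combine the two least-probable nodes; the expected code length is the sum of the merged weights.
merge 1/66 + 7/66 → 4/33
merge 4/33 + 3/22 → 17/66
merge 3/22 + 13/66 → 1/3
merge 13/66 + 7/33 → 9/22
merge 17/66 + 1/3 → 13/22
merge 9/22 + 13/22 → 1
L = 4/33 + 17/66 + 1/3 + 9/22 + 13/22 + 1 = 179/66 ≈ 2.712 bits/symbol.

2.712 bits/symbol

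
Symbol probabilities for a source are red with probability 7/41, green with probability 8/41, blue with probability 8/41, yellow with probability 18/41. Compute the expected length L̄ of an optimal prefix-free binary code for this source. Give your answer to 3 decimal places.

1.927 bits/symbol

Repeatedly combine the two least-probable nodes; the expected code length is the sum of the merged weights.
merge 7/41 + 8/41 → 15/41
merge 8/41 + 15/41 → 23/41
merge 18/41 + 23/41 → 1
L = 15/41 + 23/41 + 1 = 79/41 ≈ 1.927 bits/symbol.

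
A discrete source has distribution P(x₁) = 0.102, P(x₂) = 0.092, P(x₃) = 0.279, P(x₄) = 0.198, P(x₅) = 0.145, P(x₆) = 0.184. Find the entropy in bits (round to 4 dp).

H = −Σ pᵢ log₂ pᵢ.
−0.102·log₂(0.102) = 0.3359
−0.092·log₂(0.092) = 0.3167
−0.279·log₂(0.279) = 0.5138
−0.198·log₂(0.198) = 0.4626
−0.145·log₂(0.145) = 0.4040
−0.184·log₂(0.184) = 0.4494
Sum ≈ 2.4824 → 2.4824 bits.

2.4824 bits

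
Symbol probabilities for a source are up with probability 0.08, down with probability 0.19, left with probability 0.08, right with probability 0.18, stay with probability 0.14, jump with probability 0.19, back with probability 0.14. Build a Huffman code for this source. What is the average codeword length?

Repeatedly combine the two least-probable nodes; the expected code length is the sum of the merged weights.
merge 2/25 + 2/25 → 4/25
merge 7/50 + 7/50 → 7/25
merge 4/25 + 9/50 → 17/50
merge 19/100 + 19/100 → 19/50
merge 7/25 + 17/50 → 31/50
merge 19/50 + 31/50 → 1
L = 4/25 + 7/25 + 17/50 + 19/50 + 31/50 + 1 = 139/50 = 2.78 bits/symbol.

2.78 bits/symbol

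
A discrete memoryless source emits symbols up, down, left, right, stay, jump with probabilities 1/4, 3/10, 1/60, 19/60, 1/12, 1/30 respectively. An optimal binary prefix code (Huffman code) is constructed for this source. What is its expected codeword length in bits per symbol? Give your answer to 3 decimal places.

2.183 bits/symbol

Repeatedly combine the two least-probable nodes; the expected code length is the sum of the merged weights.
merge 1/60 + 1/30 → 1/20
merge 1/20 + 1/12 → 2/15
merge 2/15 + 1/4 → 23/60
merge 3/10 + 19/60 → 37/60
merge 23/60 + 37/60 → 1
L = 1/20 + 2/15 + 23/60 + 37/60 + 1 = 131/60 ≈ 2.183 bits/symbol.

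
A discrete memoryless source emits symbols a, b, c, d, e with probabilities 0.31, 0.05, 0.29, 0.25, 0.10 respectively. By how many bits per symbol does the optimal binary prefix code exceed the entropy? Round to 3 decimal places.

0.060 bits

Entropy H = −Σ p log₂ p ≈ 2.0900 bits.
Huffman merges: 1/20+1/10→3/20; 3/20+1/4→2/5; 29/100+31/100→3/5; 2/5+3/5→1. L = 43/20 ≈ 2.1500.
L − H = 2.1500 − 2.0900 = 0.060 bits.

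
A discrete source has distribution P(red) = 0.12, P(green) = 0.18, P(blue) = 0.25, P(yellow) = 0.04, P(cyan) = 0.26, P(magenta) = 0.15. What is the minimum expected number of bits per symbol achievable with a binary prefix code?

2.47 bits/symbol

Repeatedly combine the two least-probable nodes; the expected code length is the sum of the merged weights.
merge 1/25 + 3/25 → 4/25
merge 3/20 + 4/25 → 31/100
merge 9/50 + 1/4 → 43/100
merge 13/50 + 31/100 → 57/100
merge 43/100 + 57/100 → 1
L = 4/25 + 31/100 + 43/100 + 57/100 + 1 = 247/100 = 2.47 bits/symbol.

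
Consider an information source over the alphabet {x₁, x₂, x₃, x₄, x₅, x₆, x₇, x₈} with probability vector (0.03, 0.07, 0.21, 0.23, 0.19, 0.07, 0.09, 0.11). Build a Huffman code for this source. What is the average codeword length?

2.82 bits/symbol

Repeatedly combine the two least-probable nodes; the expected code length is the sum of the merged weights.
merge 3/100 + 7/100 → 1/10
merge 7/100 + 9/100 → 4/25
merge 1/10 + 11/100 → 21/100
merge 4/25 + 19/100 → 7/20
merge 21/100 + 21/100 → 21/50
merge 23/100 + 7/20 → 29/50
merge 21/50 + 29/50 → 1
L = 1/10 + 4/25 + 21/100 + 7/20 + 21/50 + 29/50 + 1 = 141/50 = 2.82 bits/symbol.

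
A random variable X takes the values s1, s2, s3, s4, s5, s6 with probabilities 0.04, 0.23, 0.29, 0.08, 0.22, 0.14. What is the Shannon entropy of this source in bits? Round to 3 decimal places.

2.361 bits

H = −Σ pᵢ log₂ pᵢ.
−0.04·log₂(0.04) = 0.1858
−0.23·log₂(0.23) = 0.4877
−0.29·log₂(0.29) = 0.5179
−0.08·log₂(0.08) = 0.2915
−0.22·log₂(0.22) = 0.4806
−0.14·log₂(0.14) = 0.3971
Sum ≈ 2.3605 → 2.361 bits.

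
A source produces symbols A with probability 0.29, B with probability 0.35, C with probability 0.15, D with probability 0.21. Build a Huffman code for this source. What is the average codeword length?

Repeatedly combine the two least-probable nodes; the expected code length is the sum of the merged weights.
merge 3/20 + 21/100 → 9/25
merge 29/100 + 7/20 → 16/25
merge 9/25 + 16/25 → 1
L = 9/25 + 16/25 + 1 = 2 bits/symbol.

2 bits/symbol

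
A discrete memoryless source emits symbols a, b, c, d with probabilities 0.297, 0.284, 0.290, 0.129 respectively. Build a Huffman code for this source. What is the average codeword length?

2 bits/symbol

Repeatedly combine the two least-probable nodes; the expected code length is the sum of the merged weights.
merge 129/1000 + 71/250 → 413/1000
merge 29/100 + 297/1000 → 587/1000
merge 413/1000 + 587/1000 → 1
L = 413/1000 + 587/1000 + 1 = 2 bits/symbol.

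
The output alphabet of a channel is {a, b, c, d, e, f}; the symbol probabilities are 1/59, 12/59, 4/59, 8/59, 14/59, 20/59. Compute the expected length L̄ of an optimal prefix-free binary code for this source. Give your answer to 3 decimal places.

2.305 bits/symbol

Repeatedly combine the two least-probable nodes; the expected code length is the sum of the merged weights.
merge 1/59 + 4/59 → 5/59
merge 5/59 + 8/59 → 13/59
merge 12/59 + 13/59 → 25/59
merge 14/59 + 20/59 → 34/59
merge 25/59 + 34/59 → 1
L = 5/59 + 13/59 + 25/59 + 34/59 + 1 = 136/59 ≈ 2.305 bits/symbol.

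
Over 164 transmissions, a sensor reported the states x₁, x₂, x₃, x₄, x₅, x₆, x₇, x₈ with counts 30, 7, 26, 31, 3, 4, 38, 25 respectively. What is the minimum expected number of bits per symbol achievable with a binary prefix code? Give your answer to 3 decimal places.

2.707 bits/symbol

Probabilities are the counts divided by 164.
Repeatedly combine the two least-probable nodes; the expected code length is the sum of the merged weights.
merge 3/164 + 1/41 → 7/164
merge 7/164 + 7/164 → 7/82
merge 7/82 + 25/164 → 39/164
merge 13/82 + 15/82 → 14/41
merge 31/164 + 19/82 → 69/164
merge 39/164 + 14/41 → 95/164
merge 69/164 + 95/164 → 1
L = 7/164 + 7/82 + 39/164 + 14/41 + 69/164 + 95/164 + 1 = 111/41 ≈ 2.707 bits/symbol.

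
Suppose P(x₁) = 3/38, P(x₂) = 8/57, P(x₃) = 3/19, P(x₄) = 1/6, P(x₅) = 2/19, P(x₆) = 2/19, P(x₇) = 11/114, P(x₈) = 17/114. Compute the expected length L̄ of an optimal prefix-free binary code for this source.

3 bits/symbol

Repeatedly combine the two least-probable nodes; the expected code length is the sum of the merged weights.
merge 3/38 + 11/114 → 10/57
merge 2/19 + 2/19 → 4/19
merge 8/57 + 17/114 → 11/38
merge 3/19 + 1/6 → 37/114
merge 10/57 + 4/19 → 22/57
merge 11/38 + 37/114 → 35/57
merge 22/57 + 35/57 → 1
L = 10/57 + 4/19 + 11/38 + 37/114 + 22/57 + 35/57 + 1 = 3 bits/symbol.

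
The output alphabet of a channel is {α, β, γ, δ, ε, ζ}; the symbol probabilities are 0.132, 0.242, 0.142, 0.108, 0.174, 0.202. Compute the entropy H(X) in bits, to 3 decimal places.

2.533 bits

H = −Σ pᵢ log₂ pᵢ.
−0.132·log₂(0.132) = 0.3856
−0.242·log₂(0.242) = 0.4954
−0.142·log₂(0.142) = 0.3999
−0.108·log₂(0.108) = 0.3468
−0.174·log₂(0.174) = 0.4390
−0.202·log₂(0.202) = 0.4661
Sum ≈ 2.5327 → 2.533 bits.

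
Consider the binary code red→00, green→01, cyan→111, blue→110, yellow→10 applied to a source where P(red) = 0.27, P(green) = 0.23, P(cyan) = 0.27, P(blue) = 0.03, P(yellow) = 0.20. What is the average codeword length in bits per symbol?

2.3 bits/symbol

L̄ = Σ pᵢ·ℓᵢ = 0.27·2 + 0.23·2 + 0.27·3 + 0.03·3 + 0.20·2 = 2.3 bits/symbol.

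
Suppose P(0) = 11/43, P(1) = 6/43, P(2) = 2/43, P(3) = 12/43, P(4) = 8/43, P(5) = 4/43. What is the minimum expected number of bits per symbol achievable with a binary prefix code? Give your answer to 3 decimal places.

2.419 bits/symbol

Repeatedly combine the two least-probable nodes; the expected code length is the sum of the merged weights.
merge 2/43 + 4/43 → 6/43
merge 6/43 + 6/43 → 12/43
merge 8/43 + 11/43 → 19/43
merge 12/43 + 12/43 → 24/43
merge 19/43 + 24/43 → 1
L = 6/43 + 12/43 + 19/43 + 24/43 + 1 = 104/43 ≈ 2.419 bits/symbol.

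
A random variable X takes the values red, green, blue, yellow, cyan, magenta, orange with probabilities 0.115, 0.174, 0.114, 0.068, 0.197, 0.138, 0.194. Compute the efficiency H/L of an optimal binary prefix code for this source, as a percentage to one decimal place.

97.9%

Entropy H = −Σ p log₂ p ≈ 2.7337 bits.
Huffman merges: 17/250+57/500→91/500; 23/200+69/500→253/1000; 87/500+91/500→89/250; 97/500+197/1000→391/1000; 253/1000+89/250→609/1000; 391/1000+609/1000→1. L = 2791/1000 ≈ 2.7910.
Efficiency = H/L = 2.7337/2.7910 = 97.9%.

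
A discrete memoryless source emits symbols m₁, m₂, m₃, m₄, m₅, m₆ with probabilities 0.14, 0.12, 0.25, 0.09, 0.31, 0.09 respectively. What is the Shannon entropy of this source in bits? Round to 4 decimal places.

2.4133 bits

H = −Σ pᵢ log₂ pᵢ.
−0.14·log₂(0.14) = 0.3971
−0.12·log₂(0.12) = 0.3671
−0.25·log₂(0.25) = 0.5000
−0.09·log₂(0.09) = 0.3127
−0.31·log₂(0.31) = 0.5238
−0.09·log₂(0.09) = 0.3127
Sum ≈ 2.4133 → 2.4133 bits.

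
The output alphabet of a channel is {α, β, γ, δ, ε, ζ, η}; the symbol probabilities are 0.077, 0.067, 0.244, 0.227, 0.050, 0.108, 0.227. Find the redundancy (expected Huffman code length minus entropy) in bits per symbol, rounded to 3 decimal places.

0.027 bits

Entropy H = −Σ p log₂ p ≈ 2.5767 bits.
Huffman merges: 1/20+67/1000→117/1000; 77/1000+27/250→37/200; 117/1000+37/200→151/500; 227/1000+227/1000→227/500; 61/250+151/500→273/500; 227/500+273/500→1. L = 651/250 ≈ 2.6040.
L − H = 2.6040 − 2.5767 = 0.027 bits.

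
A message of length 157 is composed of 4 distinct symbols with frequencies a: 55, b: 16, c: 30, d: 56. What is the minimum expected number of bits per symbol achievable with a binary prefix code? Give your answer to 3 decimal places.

1.936 bits/symbol

Probabilities are the counts divided by 157.
Repeatedly combine the two least-probable nodes; the expected code length is the sum of the merged weights.
merge 16/157 + 30/157 → 46/157
merge 46/157 + 55/157 → 101/157
merge 56/157 + 101/157 → 1
L = 46/157 + 101/157 + 1 = 304/157 ≈ 1.936 bits/symbol.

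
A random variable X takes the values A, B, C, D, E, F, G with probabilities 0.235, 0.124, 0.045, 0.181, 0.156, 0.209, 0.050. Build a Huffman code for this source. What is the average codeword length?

Repeatedly combine the two least-probable nodes; the expected code length is the sum of the merged weights.
merge 9/200 + 1/20 → 19/200
merge 19/200 + 31/250 → 219/1000
merge 39/250 + 181/1000 → 337/1000
merge 209/1000 + 219/1000 → 107/250
merge 47/200 + 337/1000 → 143/250
merge 107/250 + 143/250 → 1
L = 19/200 + 219/1000 + 337/1000 + 107/250 + 143/250 + 1 = 2651/1000 = 2.651 bits/symbol.

2.651 bits/symbol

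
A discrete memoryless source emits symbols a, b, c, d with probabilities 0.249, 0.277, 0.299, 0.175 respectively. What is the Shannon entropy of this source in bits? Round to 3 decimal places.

H = −Σ pᵢ log₂ pᵢ.
−0.249·log₂(0.249) = 0.4994
−0.277·log₂(0.277) = 0.5130
−0.299·log₂(0.299) = 0.5208
−0.175·log₂(0.175) = 0.4401
Sum ≈ 1.9733 → 1.973 bits.

1.973 bits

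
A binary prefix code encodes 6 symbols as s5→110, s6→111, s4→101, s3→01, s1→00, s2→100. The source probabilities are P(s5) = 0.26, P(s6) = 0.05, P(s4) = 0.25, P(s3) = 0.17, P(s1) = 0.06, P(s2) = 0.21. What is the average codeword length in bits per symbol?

L̄ = Σ pᵢ·ℓᵢ = 0.26·3 + 0.05·3 + 0.25·3 + 0.17·2 + 0.06·2 + 0.21·3 = 2.77 bits/symbol.

2.77 bits/symbol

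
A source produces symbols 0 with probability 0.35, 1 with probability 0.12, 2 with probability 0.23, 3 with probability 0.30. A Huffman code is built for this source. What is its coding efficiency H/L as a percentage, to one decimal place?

Entropy H = −Σ p log₂ p ≈ 1.9059 bits.
Huffman merges: 3/25+23/100→7/20; 3/10+7/20→13/20; 7/20+13/20→1. L = 2 ≈ 2.0000.
Efficiency = H/L = 1.9059/2.0000 = 95.3%.

95.3%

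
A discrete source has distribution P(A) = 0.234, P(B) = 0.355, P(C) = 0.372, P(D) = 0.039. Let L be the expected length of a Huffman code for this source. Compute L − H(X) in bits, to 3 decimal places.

Entropy H = −Σ p log₂ p ≈ 1.7340 bits.
Huffman merges: 39/1000+117/500→273/1000; 273/1000+71/200→157/250; 93/250+157/250→1. L = 1901/1000 ≈ 1.9010.
L − H = 1.9010 − 1.7340 = 0.167 bits.

0.167 bits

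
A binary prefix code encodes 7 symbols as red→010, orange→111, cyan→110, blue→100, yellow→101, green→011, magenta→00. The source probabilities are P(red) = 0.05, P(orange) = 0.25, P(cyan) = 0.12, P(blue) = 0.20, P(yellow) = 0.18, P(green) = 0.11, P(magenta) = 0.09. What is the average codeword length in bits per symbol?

L̄ = Σ pᵢ·ℓᵢ = 0.05·3 + 0.25·3 + 0.12·3 + 0.20·3 + 0.18·3 + 0.11·3 + 0.09·2 = 2.91 bits/symbol.

2.91 bits/symbol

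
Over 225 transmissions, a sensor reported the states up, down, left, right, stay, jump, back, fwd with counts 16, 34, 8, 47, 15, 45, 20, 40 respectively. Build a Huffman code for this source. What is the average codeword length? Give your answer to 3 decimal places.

Probabilities are the counts divided by 225.
Repeatedly combine the two least-probable nodes; the expected code length is the sum of the merged weights.
merge 8/225 + 1/15 → 23/225
merge 16/225 + 4/45 → 4/25
merge 23/225 + 34/225 → 19/75
merge 4/25 + 8/45 → 76/225
merge 1/5 + 47/225 → 92/225
merge 19/75 + 76/225 → 133/225
merge 92/225 + 133/225 → 1
L = 23/225 + 4/25 + 19/75 + 76/225 + 92/225 + 133/225 + 1 = 214/75 ≈ 2.853 bits/symbol.

2.853 bits/symbol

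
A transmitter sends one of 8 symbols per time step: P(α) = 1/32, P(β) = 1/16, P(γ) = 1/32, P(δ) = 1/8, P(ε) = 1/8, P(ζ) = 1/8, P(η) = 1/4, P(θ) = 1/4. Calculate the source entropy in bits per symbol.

2.6875 bits

Each probability is a power of 1/2, so log₂(1/p) is an integer.
H = Σ p·log₂(1/p) = 1/32·5 + 1/16·4 + 1/32·5 + 1/8·3 + 1/8·3 + 1/8·3 + 1/4·2 + 1/4·2 = 2.6875 bits.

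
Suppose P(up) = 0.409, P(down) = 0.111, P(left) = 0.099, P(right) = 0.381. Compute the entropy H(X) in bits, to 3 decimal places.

1.740 bits

H = −Σ pᵢ log₂ pᵢ.
−0.409·log₂(0.409) = 0.5275
−0.111·log₂(0.111) = 0.3520
−0.099·log₂(0.099) = 0.3303
−0.381·log₂(0.381) = 0.5304
Sum ≈ 1.7403 → 1.740 bits.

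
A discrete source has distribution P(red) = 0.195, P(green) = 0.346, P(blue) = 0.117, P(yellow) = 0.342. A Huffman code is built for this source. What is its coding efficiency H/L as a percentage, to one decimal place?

95.7%

Entropy H = −Σ p log₂ p ≈ 1.8812 bits.
Huffman merges: 117/1000+39/200→39/125; 39/125+171/500→327/500; 173/500+327/500→1. L = 983/500 ≈ 1.9660.
Efficiency = H/L = 1.8812/1.9660 = 95.7%.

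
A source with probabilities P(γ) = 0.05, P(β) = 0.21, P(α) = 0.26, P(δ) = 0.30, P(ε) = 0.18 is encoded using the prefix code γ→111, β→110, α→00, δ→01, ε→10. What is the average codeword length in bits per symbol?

L̄ = Σ pᵢ·ℓᵢ = 0.05·3 + 0.21·3 + 0.26·2 + 0.30·2 + 0.18·2 = 2.26 bits/symbol.

2.26 bits/symbol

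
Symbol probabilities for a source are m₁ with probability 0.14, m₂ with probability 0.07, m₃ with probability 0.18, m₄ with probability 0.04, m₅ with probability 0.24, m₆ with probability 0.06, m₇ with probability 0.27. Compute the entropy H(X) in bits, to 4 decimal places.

2.5444 bits

H = −Σ pᵢ log₂ pᵢ.
−0.14·log₂(0.14) = 0.3971
−0.07·log₂(0.07) = 0.2686
−0.18·log₂(0.18) = 0.4453
−0.04·log₂(0.04) = 0.1858
−0.24·log₂(0.24) = 0.4941
−0.06·log₂(0.06) = 0.2435
−0.27·log₂(0.27) = 0.5100
Sum ≈ 2.5444 → 2.5444 bits.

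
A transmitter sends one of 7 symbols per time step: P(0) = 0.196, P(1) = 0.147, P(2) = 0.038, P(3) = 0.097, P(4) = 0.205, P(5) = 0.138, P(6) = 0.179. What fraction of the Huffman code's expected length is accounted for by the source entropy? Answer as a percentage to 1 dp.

Entropy H = −Σ p log₂ p ≈ 2.6805 bits.
Huffman merges: 19/500+97/1000→27/200; 27/200+69/500→273/1000; 147/1000+179/1000→163/500; 49/250+41/200→401/1000; 273/1000+163/500→599/1000; 401/1000+599/1000→1. L = 1367/500 ≈ 2.7340.
Efficiency = H/L = 2.6805/2.7340 = 98.0%.

98.0%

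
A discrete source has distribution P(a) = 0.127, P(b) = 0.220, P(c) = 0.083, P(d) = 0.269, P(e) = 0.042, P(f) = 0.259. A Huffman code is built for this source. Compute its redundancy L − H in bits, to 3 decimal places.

Entropy H = −Σ p log₂ p ≈ 2.3631 bits.
Huffman merges: 21/500+83/1000→1/8; 1/8+127/1000→63/250; 11/50+63/250→59/125; 259/1000+269/1000→66/125; 59/125+66/125→1. L = 2377/1000 ≈ 2.3770.
L − H = 2.3770 − 2.3631 = 0.014 bits.

0.014 bits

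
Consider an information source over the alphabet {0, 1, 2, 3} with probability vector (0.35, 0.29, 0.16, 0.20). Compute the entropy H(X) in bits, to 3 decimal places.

H = −Σ pᵢ log₂ pᵢ.
−0.35·log₂(0.35) = 0.5301
−0.29·log₂(0.29) = 0.5179
−0.16·log₂(0.16) = 0.4230
−0.20·log₂(0.20) = 0.4644
Sum ≈ 1.9354 → 1.935 bits.

1.935 bits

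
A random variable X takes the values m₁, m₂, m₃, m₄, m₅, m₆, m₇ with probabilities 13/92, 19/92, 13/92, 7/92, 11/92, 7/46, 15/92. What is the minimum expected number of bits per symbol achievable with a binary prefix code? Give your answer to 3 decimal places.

Repeatedly combine the two least-probable nodes; the expected code length is the sum of the merged weights.
merge 7/92 + 11/92 → 9/46
merge 13/92 + 13/92 → 13/46
merge 7/46 + 15/92 → 29/92
merge 9/46 + 19/92 → 37/92
merge 13/46 + 29/92 → 55/92
merge 37/92 + 55/92 → 1
L = 9/46 + 13/46 + 29/92 + 37/92 + 55/92 + 1 = 257/92 ≈ 2.793 bits/symbol.

2.793 bits/symbol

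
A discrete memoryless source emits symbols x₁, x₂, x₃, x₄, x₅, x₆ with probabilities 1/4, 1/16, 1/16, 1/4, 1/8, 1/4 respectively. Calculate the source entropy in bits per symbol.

2.375 bits

Each probability is a power of 1/2, so log₂(1/p) is an integer.
H = Σ p·log₂(1/p) = 1/4·2 + 1/16·4 + 1/16·4 + 1/4·2 + 1/8·3 + 1/4·2 = 2.375 bits.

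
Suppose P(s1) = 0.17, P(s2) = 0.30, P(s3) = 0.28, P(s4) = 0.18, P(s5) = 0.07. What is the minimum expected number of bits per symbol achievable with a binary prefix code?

2.24 bits/symbol

Repeatedly combine the two least-probable nodes; the expected code length is the sum of the merged weights.
merge 7/100 + 17/100 → 6/25
merge 9/50 + 6/25 → 21/50
merge 7/25 + 3/10 → 29/50
merge 21/50 + 29/50 → 1
L = 6/25 + 21/50 + 29/50 + 1 = 56/25 = 2.24 bits/symbol.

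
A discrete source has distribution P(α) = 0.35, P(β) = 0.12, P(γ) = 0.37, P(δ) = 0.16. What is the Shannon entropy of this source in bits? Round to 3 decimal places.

H = −Σ pᵢ log₂ pᵢ.
−0.35·log₂(0.35) = 0.5301
−0.12·log₂(0.12) = 0.3671
−0.37·log₂(0.37) = 0.5307
−0.16·log₂(0.16) = 0.4230
Sum ≈ 1.8509 → 1.851 bits.

1.851 bits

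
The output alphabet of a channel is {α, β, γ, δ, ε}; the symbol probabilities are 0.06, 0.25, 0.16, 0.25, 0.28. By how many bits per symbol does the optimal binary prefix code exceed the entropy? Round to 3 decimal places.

Entropy H = −Σ p log₂ p ≈ 2.1808 bits.
Huffman merges: 3/50+4/25→11/50; 11/50+1/4→47/100; 1/4+7/25→53/100; 47/100+53/100→1. L = 111/50 ≈ 2.2200.
L − H = 2.2200 − 2.1808 = 0.039 bits.

0.039 bits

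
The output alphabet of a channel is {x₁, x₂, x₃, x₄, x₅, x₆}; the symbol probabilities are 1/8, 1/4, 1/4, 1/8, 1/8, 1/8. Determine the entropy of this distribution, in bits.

Each probability is a power of 1/2, so log₂(1/p) is an integer.
H = Σ p·log₂(1/p) = 1/8·3 + 1/4·2 + 1/4·2 + 1/8·3 + 1/8·3 + 1/8·3 = 2.5 bits.

2.5 bits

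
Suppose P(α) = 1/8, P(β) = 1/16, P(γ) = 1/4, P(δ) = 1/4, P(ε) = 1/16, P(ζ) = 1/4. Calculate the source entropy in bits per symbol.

2.375 bits

Each probability is a power of 1/2, so log₂(1/p) is an integer.
H = Σ p·log₂(1/p) = 1/8·3 + 1/16·4 + 1/4·2 + 1/4·2 + 1/16·4 + 1/4·2 = 2.375 bits.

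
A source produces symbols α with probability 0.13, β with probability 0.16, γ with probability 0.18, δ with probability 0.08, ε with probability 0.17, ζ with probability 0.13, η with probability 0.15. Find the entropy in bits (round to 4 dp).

2.7703 bits

H = −Σ pᵢ log₂ pᵢ.
−0.13·log₂(0.13) = 0.3826
−0.16·log₂(0.16) = 0.4230
−0.18·log₂(0.18) = 0.4453
−0.08·log₂(0.08) = 0.2915
−0.17·log₂(0.17) = 0.4346
−0.13·log₂(0.13) = 0.3826
−0.15·log₂(0.15) = 0.4105
Sum ≈ 2.7703 → 2.7703 bits.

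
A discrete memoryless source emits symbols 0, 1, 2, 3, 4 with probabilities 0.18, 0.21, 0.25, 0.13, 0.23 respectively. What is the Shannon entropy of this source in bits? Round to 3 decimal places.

2.288 bits

H = −Σ pᵢ log₂ pᵢ.
−0.18·log₂(0.18) = 0.4453
−0.21·log₂(0.21) = 0.4728
−0.25·log₂(0.25) = 0.5000
−0.13·log₂(0.13) = 0.3826
−0.23·log₂(0.23) = 0.4877
Sum ≈ 2.2884 → 2.288 bits.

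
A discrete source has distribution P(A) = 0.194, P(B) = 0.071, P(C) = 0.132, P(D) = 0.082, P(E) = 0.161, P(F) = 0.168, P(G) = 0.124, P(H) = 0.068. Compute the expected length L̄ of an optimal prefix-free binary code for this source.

2.945 bits/symbol

Repeatedly combine the two least-probable nodes; the expected code length is the sum of the merged weights.
merge 17/250 + 71/1000 → 139/1000
merge 41/500 + 31/250 → 103/500
merge 33/250 + 139/1000 → 271/1000
merge 161/1000 + 21/125 → 329/1000
merge 97/500 + 103/500 → 2/5
merge 271/1000 + 329/1000 → 3/5
merge 2/5 + 3/5 → 1
L = 139/1000 + 103/500 + 271/1000 + 329/1000 + 2/5 + 3/5 + 1 = 589/200 = 2.945 bits/symbol.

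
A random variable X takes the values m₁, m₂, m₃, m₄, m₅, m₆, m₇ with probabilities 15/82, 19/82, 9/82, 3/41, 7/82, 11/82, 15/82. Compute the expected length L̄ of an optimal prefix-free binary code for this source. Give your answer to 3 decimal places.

Repeatedly combine the two least-probable nodes; the expected code length is the sum of the merged weights.
merge 3/41 + 7/82 → 13/82
merge 9/82 + 11/82 → 10/41
merge 13/82 + 15/82 → 14/41
merge 15/82 + 19/82 → 17/41
merge 10/41 + 14/41 → 24/41
merge 17/41 + 24/41 → 1
L = 13/82 + 10/41 + 14/41 + 17/41 + 24/41 + 1 = 225/82 ≈ 2.744 bits/symbol.

2.744 bits/symbol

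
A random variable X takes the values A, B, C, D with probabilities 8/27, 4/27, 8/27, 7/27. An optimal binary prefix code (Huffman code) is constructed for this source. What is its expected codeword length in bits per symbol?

Repeatedly combine the two least-probable nodes; the expected code length is the sum of the merged weights.
merge 4/27 + 7/27 → 11/27
merge 8/27 + 8/27 → 16/27
merge 11/27 + 16/27 → 1
L = 11/27 + 16/27 + 1 = 2 bits/symbol.

2 bits/symbol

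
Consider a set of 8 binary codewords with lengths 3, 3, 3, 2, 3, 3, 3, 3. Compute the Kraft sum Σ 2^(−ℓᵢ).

1.125

With common denominator 2^3 = 8: Σ 2^(−ℓᵢ) = 1/8 + 1/8 + 1/8 + 2/8 + 1/8 + 1/8 + 1/8 + 1/8 = 9/8 = 1.125.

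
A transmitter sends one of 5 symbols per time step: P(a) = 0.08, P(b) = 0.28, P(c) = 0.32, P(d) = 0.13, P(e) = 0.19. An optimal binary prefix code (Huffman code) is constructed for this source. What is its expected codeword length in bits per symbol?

2.21 bits/symbol

Repeatedly combine the two least-probable nodes; the expected code length is the sum of the merged weights.
merge 2/25 + 13/100 → 21/100
merge 19/100 + 21/100 → 2/5
merge 7/25 + 8/25 → 3/5
merge 2/5 + 3/5 → 1
L = 21/100 + 2/5 + 3/5 + 1 = 221/100 = 2.21 bits/symbol.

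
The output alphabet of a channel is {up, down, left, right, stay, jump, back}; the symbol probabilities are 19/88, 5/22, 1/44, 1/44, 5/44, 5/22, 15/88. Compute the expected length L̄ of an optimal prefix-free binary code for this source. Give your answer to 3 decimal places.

2.534 bits/symbol

Repeatedly combine the two least-probable nodes; the expected code length is the sum of the merged weights.
merge 1/44 + 1/44 → 1/22
merge 1/22 + 5/44 → 7/44
merge 7/44 + 15/88 → 29/88
merge 19/88 + 5/22 → 39/88
merge 5/22 + 29/88 → 49/88
merge 39/88 + 49/88 → 1
L = 1/22 + 7/44 + 29/88 + 39/88 + 49/88 + 1 = 223/88 ≈ 2.534 bits/symbol.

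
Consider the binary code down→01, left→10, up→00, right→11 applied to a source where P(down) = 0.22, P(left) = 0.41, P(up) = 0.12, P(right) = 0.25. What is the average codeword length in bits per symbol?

L̄ = Σ pᵢ·ℓᵢ = 0.22·2 + 0.41·2 + 0.12·2 + 0.25·2 = 2 bits/symbol.

2 bits/symbol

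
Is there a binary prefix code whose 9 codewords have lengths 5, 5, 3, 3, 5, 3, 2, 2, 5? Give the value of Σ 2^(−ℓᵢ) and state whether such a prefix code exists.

With common denominator 2^5 = 32: Σ 2^(−ℓᵢ) = 1/32 + 1/32 + 4/32 + 4/32 + 1/32 + 4/32 + 8/32 + 8/32 + 1/32 = 32/32 = 1.
Kraft's inequality requires Σ ≤ 1; here Σ = 1 ≤ 1, so such a prefix code exists.

1; yes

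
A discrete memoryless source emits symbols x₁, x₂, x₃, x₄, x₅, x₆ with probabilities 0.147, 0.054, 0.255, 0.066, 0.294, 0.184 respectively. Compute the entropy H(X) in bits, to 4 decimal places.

H = −Σ pᵢ log₂ pᵢ.
−0.147·log₂(0.147) = 0.4066
−0.054·log₂(0.054) = 0.2274
−0.255·log₂(0.255) = 0.5027
−0.066·log₂(0.066) = 0.2588
−0.294·log₂(0.294) = 0.5192
−0.184·log₂(0.184) = 0.4494
Sum ≈ 2.3641 → 2.3641 bits.

2.3641 bits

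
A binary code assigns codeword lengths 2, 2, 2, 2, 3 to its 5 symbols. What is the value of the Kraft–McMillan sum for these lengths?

With common denominator 2^3 = 8: Σ 2^(−ℓᵢ) = 2/8 + 2/8 + 2/8 + 2/8 + 1/8 = 9/8 = 1.125.

1.125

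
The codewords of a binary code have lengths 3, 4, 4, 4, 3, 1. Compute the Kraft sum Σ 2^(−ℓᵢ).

With common denominator 2^4 = 16: Σ 2^(−ℓᵢ) = 2/16 + 1/16 + 1/16 + 1/16 + 2/16 + 8/16 = 15/16 = 0.9375.

0.9375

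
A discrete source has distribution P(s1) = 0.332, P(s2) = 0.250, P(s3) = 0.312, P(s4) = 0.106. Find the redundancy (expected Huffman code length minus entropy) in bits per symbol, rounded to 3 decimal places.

Entropy H = −Σ p log₂ p ≈ 1.8956 bits.
Huffman merges: 53/500+1/4→89/250; 39/125+83/250→161/250; 89/250+161/250→1. L = 2 ≈ 2.0000.
L − H = 2.0000 − 1.8956 = 0.104 bits.

0.104 bits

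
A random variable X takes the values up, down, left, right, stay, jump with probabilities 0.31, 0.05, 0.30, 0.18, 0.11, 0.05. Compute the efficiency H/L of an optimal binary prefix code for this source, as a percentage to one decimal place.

Entropy H = −Σ p log₂ p ≈ 2.2727 bits.
Huffman merges: 1/20+1/20→1/10; 1/10+11/100→21/100; 9/50+21/100→39/100; 3/10+31/100→61/100; 39/100+61/100→1. L = 231/100 ≈ 2.3100.
Efficiency = H/L = 2.2727/2.3100 = 98.4%.

98.4%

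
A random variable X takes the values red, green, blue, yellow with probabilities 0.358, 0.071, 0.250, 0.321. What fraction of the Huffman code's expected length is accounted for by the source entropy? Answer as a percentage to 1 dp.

93.1%

Entropy H = −Σ p log₂ p ≈ 1.8277 bits.
Huffman merges: 71/1000+1/4→321/1000; 321/1000+321/1000→321/500; 179/500+321/500→1. L = 1963/1000 ≈ 1.9630.
Efficiency = H/L = 1.8277/1.9630 = 93.1%.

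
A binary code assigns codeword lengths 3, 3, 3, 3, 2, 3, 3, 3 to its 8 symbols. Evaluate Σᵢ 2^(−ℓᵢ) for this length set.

1.125

With common denominator 2^3 = 8: Σ 2^(−ℓᵢ) = 1/8 + 1/8 + 1/8 + 1/8 + 2/8 + 1/8 + 1/8 + 1/8 = 9/8 = 1.125.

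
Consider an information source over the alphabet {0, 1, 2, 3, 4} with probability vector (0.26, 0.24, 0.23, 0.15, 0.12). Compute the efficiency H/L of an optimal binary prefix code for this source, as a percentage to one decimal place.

Entropy H = −Σ p log₂ p ≈ 2.2647 bits.
Huffman merges: 3/25+3/20→27/100; 23/100+6/25→47/100; 13/50+27/100→53/100; 47/100+53/100→1. L = 227/100 ≈ 2.2700.
Efficiency = H/L = 2.2647/2.2700 = 99.8%.

99.8%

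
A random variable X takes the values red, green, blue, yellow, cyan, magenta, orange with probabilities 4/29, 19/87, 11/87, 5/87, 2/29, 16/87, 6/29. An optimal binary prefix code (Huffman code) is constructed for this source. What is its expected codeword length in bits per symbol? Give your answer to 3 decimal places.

Repeatedly combine the two least-probable nodes; the expected code length is the sum of the merged weights.
merge 5/87 + 2/29 → 11/87
merge 11/87 + 11/87 → 22/87
merge 4/29 + 16/87 → 28/87
merge 6/29 + 19/87 → 37/87
merge 22/87 + 28/87 → 50/87
merge 37/87 + 50/87 → 1
L = 11/87 + 22/87 + 28/87 + 37/87 + 50/87 + 1 = 235/87 ≈ 2.701 bits/symbol.

2.701 bits/symbol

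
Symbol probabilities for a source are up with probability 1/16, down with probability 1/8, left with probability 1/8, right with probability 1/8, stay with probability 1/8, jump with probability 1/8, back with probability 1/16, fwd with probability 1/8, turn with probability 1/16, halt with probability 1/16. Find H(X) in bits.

Each probability is a power of 1/2, so log₂(1/p) is an integer.
H = Σ p·log₂(1/p) = 1/16·4 + 1/8·3 + 1/8·3 + 1/8·3 + 1/8·3 + 1/8·3 + 1/16·4 + 1/8·3 + 1/16·4 + 1/16·4 = 3.25 bits.

3.25 bits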